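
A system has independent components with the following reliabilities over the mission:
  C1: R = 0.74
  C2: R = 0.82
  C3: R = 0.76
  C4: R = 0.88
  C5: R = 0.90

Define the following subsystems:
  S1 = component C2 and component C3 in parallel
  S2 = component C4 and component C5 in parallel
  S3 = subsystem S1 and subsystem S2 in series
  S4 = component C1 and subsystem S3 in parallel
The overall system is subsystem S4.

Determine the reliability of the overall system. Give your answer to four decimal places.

Parallel (C2 and C3): 1 − (1 − 0.820000)(1 − 0.760000) = 0.956800
Parallel (C4 and C5): 1 − (1 − 0.880000)(1 − 0.900000) = 0.988000
Series ([0.956800] and [0.988000]): 0.956800 × 0.988000 = 0.945318
Parallel (C1 and [0.945318]): 1 − (1 − 0.740000)(1 − 0.945318) = 0.9858

0.9858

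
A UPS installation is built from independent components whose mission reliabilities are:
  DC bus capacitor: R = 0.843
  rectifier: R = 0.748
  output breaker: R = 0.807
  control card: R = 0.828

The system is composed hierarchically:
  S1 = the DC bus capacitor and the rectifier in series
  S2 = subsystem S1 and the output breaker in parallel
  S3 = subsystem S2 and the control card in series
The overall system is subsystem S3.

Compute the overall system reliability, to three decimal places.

Series (DC bus capacitor and rectifier): 0.84300 × 0.74800 = 0.63056
Parallel ([0.63056] and output breaker): 1 − (1 − 0.63056)(1 − 0.80700) = 0.92870
Series ([0.92870] and control card): 0.92870 × 0.82800 = 0.769

0.769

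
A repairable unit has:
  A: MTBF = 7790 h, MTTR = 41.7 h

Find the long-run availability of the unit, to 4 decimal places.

0.9947

A(A) = MTBF/(MTBF+MTTR) = 7790/(7790+41.7) = 0.9947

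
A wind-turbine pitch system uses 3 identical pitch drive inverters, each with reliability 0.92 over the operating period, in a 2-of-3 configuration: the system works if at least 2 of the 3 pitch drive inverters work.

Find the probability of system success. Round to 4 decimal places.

R = Σ_{i=2}^{3} C(3,i) p^i (1−p)^{3−i} with p = 0.92
C(3,2)·0.92^2·0.08^1 = 0.203136
C(3,3)·0.92^3·0.08^0 = 0.778688
Sum = 0.9818

0.9818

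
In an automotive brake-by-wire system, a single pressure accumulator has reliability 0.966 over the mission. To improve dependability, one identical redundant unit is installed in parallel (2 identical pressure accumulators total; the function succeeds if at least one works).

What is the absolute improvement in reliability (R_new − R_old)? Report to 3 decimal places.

R_before = 0.966
R_after = 1 − (1 − 0.966)^2 = 0.999
ΔR = 0.999 − 0.966 = 0.033

0.033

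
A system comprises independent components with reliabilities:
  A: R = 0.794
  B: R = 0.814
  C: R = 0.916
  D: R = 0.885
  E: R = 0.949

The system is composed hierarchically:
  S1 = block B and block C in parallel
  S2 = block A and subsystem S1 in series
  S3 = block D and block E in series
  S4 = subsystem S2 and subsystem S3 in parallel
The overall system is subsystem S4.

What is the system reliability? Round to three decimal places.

Parallel (B and C): 1 − (1 − 0.81400)(1 − 0.91600) = 0.98438
Series (A and [0.98438]): 0.79400 × 0.98438 = 0.78160
Series (D and E): 0.88500 × 0.94900 = 0.83987
Parallel ([0.78160] and [0.83987]): 1 − (1 − 0.78160)(1 − 0.83987) = 0.965

0.965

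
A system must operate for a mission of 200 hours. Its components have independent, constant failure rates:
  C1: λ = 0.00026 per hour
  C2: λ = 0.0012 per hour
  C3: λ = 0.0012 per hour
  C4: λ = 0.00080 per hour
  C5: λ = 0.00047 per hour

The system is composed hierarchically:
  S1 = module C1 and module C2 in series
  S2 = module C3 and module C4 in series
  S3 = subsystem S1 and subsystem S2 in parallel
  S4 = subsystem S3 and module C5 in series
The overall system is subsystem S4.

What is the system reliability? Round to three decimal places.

R(C1) = exp(−0.00026 × 200) = 0.94933
R(C2) = exp(−0.0012 × 200) = 0.78663
R(C3) = exp(−0.0012 × 200) = 0.78663
R(C4) = exp(−0.00080 × 200) = 0.85214
R(C5) = exp(−0.00047 × 200) = 0.91028
Series (C1 and C2): 0.94933 × 0.78663 = 0.74677
Series (C3 and C4): 0.78663 × 0.85214 = 0.67032
Parallel ([0.74677] and [0.67032]): 1 − (1 − 0.74677)(1 − 0.67032) = 0.91652
Series ([0.91652] and C5): 0.91652 × 0.91028 = 0.834

0.834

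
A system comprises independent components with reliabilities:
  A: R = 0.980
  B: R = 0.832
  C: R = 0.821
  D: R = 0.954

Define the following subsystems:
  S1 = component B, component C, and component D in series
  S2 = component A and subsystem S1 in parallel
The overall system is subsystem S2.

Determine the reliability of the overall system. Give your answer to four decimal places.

0.9930

Series (B, C, and D): 0.832000 × 0.821000 × 0.954000 = 0.651651
Parallel (A and [0.651651]): 1 − (1 − 0.980000)(1 − 0.651651) = 0.9930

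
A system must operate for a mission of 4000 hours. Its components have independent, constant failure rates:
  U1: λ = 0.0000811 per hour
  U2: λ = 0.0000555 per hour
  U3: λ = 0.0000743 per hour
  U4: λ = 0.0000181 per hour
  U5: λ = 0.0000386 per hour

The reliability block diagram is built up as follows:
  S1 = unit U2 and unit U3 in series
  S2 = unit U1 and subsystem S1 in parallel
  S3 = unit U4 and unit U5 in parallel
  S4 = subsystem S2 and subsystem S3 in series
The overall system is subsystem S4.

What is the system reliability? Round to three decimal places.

R(U1) = exp(−0.0000811 × 4000) = 0.72296
R(U2) = exp(−0.0000555 × 4000) = 0.80092
R(U3) = exp(−0.0000743 × 4000) = 0.74290
R(U4) = exp(−0.0000181 × 4000) = 0.93016
R(U5) = exp(−0.0000386 × 4000) = 0.85693
Series (U2 and U3): 0.80092 × 0.74290 = 0.59500
Parallel (U1 and [0.59500]): 1 − (1 − 0.72296)(1 − 0.59500) = 0.88780
Parallel (U4 and U5): 1 − (1 − 0.93016)(1 − 0.85693) = 0.99001
Series ([0.88780] and [0.99001]): 0.88780 × 0.99001 = 0.879

0.879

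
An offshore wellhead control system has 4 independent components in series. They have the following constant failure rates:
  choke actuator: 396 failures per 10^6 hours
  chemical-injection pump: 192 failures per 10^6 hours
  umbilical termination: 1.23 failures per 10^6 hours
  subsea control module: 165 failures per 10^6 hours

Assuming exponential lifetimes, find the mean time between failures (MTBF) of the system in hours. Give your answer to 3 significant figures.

Series of exponential components: λ_sys = Σ λ_i
λ_sys = 0.000396 + 0.000192 + 0.00000123 + 0.000165 = 7.5423e-04 /h
MTBF = 1 / λ_sys = 1330 h

1330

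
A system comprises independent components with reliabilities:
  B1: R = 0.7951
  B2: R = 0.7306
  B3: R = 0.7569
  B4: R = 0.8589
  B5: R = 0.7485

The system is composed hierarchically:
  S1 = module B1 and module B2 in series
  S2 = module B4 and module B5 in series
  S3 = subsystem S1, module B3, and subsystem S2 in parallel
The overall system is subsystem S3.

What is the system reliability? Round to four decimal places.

0.9636

Series (B1 and B2): 0.795100 × 0.730600 = 0.580900
Series (B4 and B5): 0.858900 × 0.748500 = 0.642887
Parallel ([0.580900], B3, and [0.642887]): 1 − (1 − 0.580900)(1 − 0.756900)(1 − 0.642887) = 0.9636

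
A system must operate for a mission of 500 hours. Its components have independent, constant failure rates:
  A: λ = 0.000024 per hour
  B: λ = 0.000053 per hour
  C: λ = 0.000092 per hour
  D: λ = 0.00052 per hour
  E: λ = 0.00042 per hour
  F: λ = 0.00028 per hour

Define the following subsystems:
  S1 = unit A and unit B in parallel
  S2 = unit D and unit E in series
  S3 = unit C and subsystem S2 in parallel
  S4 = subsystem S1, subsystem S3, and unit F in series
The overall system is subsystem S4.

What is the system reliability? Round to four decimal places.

R(A) = exp(−0.000024 × 500) = 0.988072
R(B) = exp(−0.000053 × 500) = 0.973848
R(C) = exp(−0.000092 × 500) = 0.955042
R(D) = exp(−0.00052 × 500) = 0.771052
R(E) = exp(−0.00042 × 500) = 0.810584
R(F) = exp(−0.00028 × 500) = 0.869358
Parallel (A and B): 1 − (1 − 0.988072)(1 − 0.973848) = 0.999688
Series (D and E): 0.771052 × 0.810584 = 0.625002
Parallel (C and [0.625002]): 1 − (1 − 0.955042)(1 − 0.625002) = 0.983141
Series ([0.999688], [0.983141], and F): 0.999688 × 0.983141 × 0.869358 = 0.8544

0.8544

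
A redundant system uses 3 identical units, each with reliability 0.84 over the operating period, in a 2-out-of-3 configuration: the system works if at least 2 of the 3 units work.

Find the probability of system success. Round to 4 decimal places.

0.9314

R = Σ_{i=2}^{3} C(3,i) p^i (1−p)^{3−i} with p = 0.84
C(3,2)·0.84^2·0.16^1 = 0.338688
C(3,3)·0.84^3·0.16^0 = 0.592704
Sum = 0.9314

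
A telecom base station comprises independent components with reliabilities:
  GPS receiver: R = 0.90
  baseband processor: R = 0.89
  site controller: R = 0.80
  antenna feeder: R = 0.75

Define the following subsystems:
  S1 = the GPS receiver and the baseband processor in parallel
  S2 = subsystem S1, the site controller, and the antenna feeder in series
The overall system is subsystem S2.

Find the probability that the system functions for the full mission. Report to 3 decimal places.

Parallel (GPS receiver and baseband processor): 1 − (1 − 0.90000)(1 − 0.89000) = 0.98900
Series ([0.98900], site controller, and antenna feeder): 0.98900 × 0.80000 × 0.75000 = 0.593

0.593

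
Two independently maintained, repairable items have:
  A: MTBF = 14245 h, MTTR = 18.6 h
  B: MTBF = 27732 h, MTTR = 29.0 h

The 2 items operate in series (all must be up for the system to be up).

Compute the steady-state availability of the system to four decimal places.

0.9977

A(A) = MTBF/(MTBF+MTTR) = 14245/(14245+18.6) = 0.998696
A(B) = MTBF/(MTBF+MTTR) = 27732/(27732+29.0) = 0.998955
Series availability: 0.998696 × 0.998955 = 0.9977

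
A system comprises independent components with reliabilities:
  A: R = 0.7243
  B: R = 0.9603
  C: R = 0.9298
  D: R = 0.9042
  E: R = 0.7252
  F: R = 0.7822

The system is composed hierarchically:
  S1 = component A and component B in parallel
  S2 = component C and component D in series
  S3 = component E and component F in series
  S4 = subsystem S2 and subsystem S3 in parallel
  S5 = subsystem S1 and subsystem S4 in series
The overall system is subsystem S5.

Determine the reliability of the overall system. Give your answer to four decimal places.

0.9209

Parallel (A and B): 1 − (1 − 0.724300)(1 − 0.960300) = 0.989055
Series (C and D): 0.929800 × 0.904200 = 0.840725
Series (E and F): 0.725200 × 0.782200 = 0.567251
Parallel ([0.840725] and [0.567251]): 1 − (1 − 0.840725)(1 − 0.567251) = 0.931074
Series ([0.989055] and [0.931074]): 0.989055 × 0.931074 = 0.9209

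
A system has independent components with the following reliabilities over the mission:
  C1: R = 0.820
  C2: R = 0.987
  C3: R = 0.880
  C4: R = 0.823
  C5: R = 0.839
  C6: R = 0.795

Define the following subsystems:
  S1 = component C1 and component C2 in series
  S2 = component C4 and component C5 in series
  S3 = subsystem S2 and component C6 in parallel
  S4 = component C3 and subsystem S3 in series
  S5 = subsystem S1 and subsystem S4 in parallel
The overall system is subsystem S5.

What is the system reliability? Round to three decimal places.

Series (C1 and C2): 0.82000 × 0.98700 = 0.80934
Series (C4 and C5): 0.82300 × 0.83900 = 0.69050
Parallel ([0.69050] and C6): 1 − (1 − 0.69050)(1 − 0.79500) = 0.93655
Series (C3 and [0.93655]): 0.88000 × 0.93655 = 0.82416
Parallel ([0.80934] and [0.82416]): 1 − (1 − 0.80934)(1 − 0.82416) = 0.966

0.966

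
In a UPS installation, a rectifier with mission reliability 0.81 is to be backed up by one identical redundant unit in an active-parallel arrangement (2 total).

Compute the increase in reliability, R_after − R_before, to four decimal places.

R_before = 0.81
R_after = 1 − (1 − 0.81)^2 = 0.9639
ΔR = 0.9639 − 0.81 = 0.1539

0.1539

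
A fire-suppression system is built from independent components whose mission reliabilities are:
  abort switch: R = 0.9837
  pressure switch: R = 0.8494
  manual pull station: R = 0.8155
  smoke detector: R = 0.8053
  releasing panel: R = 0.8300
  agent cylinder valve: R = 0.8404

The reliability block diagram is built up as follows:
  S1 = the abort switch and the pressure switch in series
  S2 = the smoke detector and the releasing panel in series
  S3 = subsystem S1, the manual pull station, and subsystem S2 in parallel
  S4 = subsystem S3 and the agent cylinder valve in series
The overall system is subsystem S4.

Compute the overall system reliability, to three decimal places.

0.832

Series (abort switch and pressure switch): 0.98370 × 0.84940 = 0.83555
Series (smoke detector and releasing panel): 0.80530 × 0.83000 = 0.66840
Parallel ([0.83555], manual pull station, and [0.66840]): 1 − (1 − 0.83555)(1 − 0.81550)(1 − 0.66840) = 0.98994
Series ([0.98994] and agent cylinder valve): 0.98994 × 0.84040 = 0.832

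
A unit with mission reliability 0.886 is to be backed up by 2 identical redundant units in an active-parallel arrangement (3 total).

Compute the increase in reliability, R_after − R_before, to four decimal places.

0.1125

R_before = 0.886
R_after = 1 − (1 − 0.886)^3 = 0.9985
ΔR = 0.9985 − 0.886 = 0.1125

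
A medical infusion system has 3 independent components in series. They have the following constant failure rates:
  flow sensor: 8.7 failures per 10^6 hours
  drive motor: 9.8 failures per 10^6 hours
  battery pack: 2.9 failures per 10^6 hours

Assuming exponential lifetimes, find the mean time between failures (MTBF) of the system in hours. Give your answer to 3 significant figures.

46700

Series of exponential components: λ_sys = Σ λ_i
λ_sys = 0.0000087 + 0.0000098 + 0.0000029 = 2.1400e-05 /h
MTBF = 1 / λ_sys = 46700 h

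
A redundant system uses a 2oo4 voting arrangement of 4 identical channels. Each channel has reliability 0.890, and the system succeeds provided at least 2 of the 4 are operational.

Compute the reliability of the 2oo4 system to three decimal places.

R = Σ_{i=2}^{4} C(4,i) p^i (1−p)^{4−i} with p = 0.890
C(4,2)·0.890^2·0.110^2 = 0.05751
C(4,3)·0.890^3·0.110^1 = 0.31019
C(4,4)·0.890^4·0.110^0 = 0.62742
Sum = 0.995

0.995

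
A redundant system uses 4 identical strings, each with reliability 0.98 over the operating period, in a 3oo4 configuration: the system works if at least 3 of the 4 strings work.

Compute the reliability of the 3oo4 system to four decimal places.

0.9977

R = Σ_{i=3}^{4} C(4,i) p^i (1−p)^{4−i} with p = 0.98
C(4,3)·0.98^3·0.02^1 = 0.075295
C(4,4)·0.98^4·0.02^0 = 0.922368
Sum = 0.9977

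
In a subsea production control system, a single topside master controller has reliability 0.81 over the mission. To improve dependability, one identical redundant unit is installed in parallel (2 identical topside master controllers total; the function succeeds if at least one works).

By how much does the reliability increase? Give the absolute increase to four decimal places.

R_before = 0.81
R_after = 1 − (1 − 0.81)^2 = 0.9639
ΔR = 0.9639 − 0.81 = 0.1539

0.1539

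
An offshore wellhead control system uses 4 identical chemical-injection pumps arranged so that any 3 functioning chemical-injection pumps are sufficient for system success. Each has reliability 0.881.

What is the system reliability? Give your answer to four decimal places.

R = Σ_{i=3}^{4} C(4,i) p^i (1−p)^{4−i} with p = 0.881
C(4,3)·0.881^3·0.119^1 = 0.325488
C(4,4)·0.881^4·0.119^0 = 0.602426
Sum = 0.9279

0.9279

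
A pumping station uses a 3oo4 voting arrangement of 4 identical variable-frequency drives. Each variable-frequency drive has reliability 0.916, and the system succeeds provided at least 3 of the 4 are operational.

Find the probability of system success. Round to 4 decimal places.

R = Σ_{i=3}^{4} C(4,i) p^i (1−p)^{4−i} with p = 0.916
C(4,3)·0.916^3·0.084^1 = 0.258241
C(4,4)·0.916^4·0.084^0 = 0.704015
Sum = 0.9623

0.9623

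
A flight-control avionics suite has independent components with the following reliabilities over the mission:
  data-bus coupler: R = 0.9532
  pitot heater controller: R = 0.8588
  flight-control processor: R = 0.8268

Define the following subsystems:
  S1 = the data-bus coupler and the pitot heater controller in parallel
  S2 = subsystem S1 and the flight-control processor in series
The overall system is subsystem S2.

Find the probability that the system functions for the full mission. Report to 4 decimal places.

0.8213

Parallel (data-bus coupler and pitot heater controller): 1 − (1 − 0.953200)(1 − 0.858800) = 0.993392
Series ([0.993392] and flight-control processor): 0.993392 × 0.826800 = 0.8213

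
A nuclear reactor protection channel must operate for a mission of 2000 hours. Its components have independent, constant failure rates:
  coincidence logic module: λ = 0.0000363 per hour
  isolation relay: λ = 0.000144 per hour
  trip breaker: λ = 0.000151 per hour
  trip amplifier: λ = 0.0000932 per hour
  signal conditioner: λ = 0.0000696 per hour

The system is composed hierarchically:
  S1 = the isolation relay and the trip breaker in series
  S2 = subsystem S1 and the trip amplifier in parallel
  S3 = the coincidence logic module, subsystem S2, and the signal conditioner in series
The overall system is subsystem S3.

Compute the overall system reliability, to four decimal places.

0.7478

R(coincidence logic module) = exp(−0.0000363 × 2000) = 0.929973
R(isolation relay) = exp(−0.000144 × 2000) = 0.749762
R(trip breaker) = exp(−0.000151 × 2000) = 0.739338
R(trip amplifier) = exp(−0.0000932 × 2000) = 0.829942
R(signal conditioner) = exp(−0.0000696 × 2000) = 0.870054
Series (isolation relay and trip breaker): 0.749762 × 0.739338 = 0.554328
Parallel ([0.554328] and trip amplifier): 1 − (1 − 0.554328)(1 − 0.829942) = 0.924210
Series (coincidence logic module, [0.924210], and signal conditioner): 0.929973 × 0.924210 × 0.870054 = 0.7478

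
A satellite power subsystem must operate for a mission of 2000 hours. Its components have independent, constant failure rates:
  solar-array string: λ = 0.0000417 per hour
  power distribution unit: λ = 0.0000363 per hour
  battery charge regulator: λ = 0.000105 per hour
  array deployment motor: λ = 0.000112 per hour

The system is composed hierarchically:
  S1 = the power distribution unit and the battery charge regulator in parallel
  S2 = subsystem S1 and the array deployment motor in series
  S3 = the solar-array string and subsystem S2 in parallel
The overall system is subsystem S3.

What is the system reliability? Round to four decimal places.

0.9831

R(solar-array string) = exp(−0.0000417 × 2000) = 0.919983
R(power distribution unit) = exp(−0.0000363 × 2000) = 0.929973
R(battery charge regulator) = exp(−0.000105 × 2000) = 0.810584
R(array deployment motor) = exp(−0.000112 × 2000) = 0.799315
Parallel (power distribution unit and battery charge regulator): 1 − (1 − 0.929973)(1 − 0.810584) = 0.986736
Series ([0.986736] and array deployment motor): 0.986736 × 0.799315 = 0.788713
Parallel (solar-array string and [0.788713]): 1 − (1 − 0.919983)(1 − 0.788713) = 0.9831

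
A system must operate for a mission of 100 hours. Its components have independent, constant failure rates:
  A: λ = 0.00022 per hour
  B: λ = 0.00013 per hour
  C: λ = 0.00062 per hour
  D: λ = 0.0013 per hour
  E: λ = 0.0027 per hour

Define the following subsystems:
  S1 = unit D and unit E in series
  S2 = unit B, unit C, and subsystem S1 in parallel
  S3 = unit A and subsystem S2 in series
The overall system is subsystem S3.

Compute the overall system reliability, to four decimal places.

0.9780

R(A) = exp(−0.00022 × 100) = 0.978240
R(B) = exp(−0.00013 × 100) = 0.987084
R(C) = exp(−0.00062 × 100) = 0.939883
R(D) = exp(−0.0013 × 100) = 0.878095
R(E) = exp(−0.0027 × 100) = 0.763379
Series (D and E): 0.878095 × 0.763379 = 0.670319
Parallel (B, C, and [0.670319]): 1 − (1 − 0.987084)(1 − 0.939883)(1 − 0.670319) = 0.999744
Series (A and [0.999744]): 0.978240 × 0.999744 = 0.9780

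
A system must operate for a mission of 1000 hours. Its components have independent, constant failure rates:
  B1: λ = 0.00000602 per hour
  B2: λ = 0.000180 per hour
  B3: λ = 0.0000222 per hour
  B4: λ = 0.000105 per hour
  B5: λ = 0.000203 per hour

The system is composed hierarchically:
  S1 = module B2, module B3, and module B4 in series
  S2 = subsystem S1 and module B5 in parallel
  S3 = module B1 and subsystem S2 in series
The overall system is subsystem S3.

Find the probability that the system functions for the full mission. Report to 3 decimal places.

0.946

R(B1) = exp(−0.00000602 × 1000) = 0.99400
R(B2) = exp(−0.000180 × 1000) = 0.83527
R(B3) = exp(−0.0000222 × 1000) = 0.97804
R(B4) = exp(−0.000105 × 1000) = 0.90032
R(B5) = exp(−0.000203 × 1000) = 0.81628
Series (B2, B3, and B4): 0.83527 × 0.97804 × 0.90032 = 0.73550
Parallel ([0.73550] and B5): 1 − (1 − 0.73550)(1 − 0.81628) = 0.95141
Series (B1 and [0.95141]): 0.99400 × 0.95141 = 0.946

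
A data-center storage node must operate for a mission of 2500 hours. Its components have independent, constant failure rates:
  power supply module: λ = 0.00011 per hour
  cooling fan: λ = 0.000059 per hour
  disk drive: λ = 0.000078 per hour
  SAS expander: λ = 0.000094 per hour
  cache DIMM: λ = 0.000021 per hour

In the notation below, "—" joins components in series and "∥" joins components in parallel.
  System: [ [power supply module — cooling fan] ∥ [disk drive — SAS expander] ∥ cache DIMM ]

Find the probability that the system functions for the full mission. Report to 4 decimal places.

R(power supply module) = exp(−0.00011 × 2500) = 0.759572
R(cooling fan) = exp(−0.000059 × 2500) = 0.862862
R(disk drive) = exp(−0.000078 × 2500) = 0.822835
R(SAS expander) = exp(−0.000094 × 2500) = 0.790571
R(cache DIMM) = exp(−0.000021 × 2500) = 0.948854
Series (power supply module and cooling fan): 0.759572 × 0.862862 = 0.655406
Series (disk drive and SAS expander): 0.822835 × 0.790571 = 0.650509
Parallel ([0.655406], [0.650509], and cache DIMM): 1 − (1 − 0.655406)(1 − 0.650509)(1 − 0.948854) = 0.9938

0.9938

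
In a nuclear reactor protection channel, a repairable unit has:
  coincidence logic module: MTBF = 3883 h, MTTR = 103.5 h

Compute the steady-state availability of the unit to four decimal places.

A(coincidence logic module) = MTBF/(MTBF+MTTR) = 3883/(3883+103.5) = 0.9740

0.9740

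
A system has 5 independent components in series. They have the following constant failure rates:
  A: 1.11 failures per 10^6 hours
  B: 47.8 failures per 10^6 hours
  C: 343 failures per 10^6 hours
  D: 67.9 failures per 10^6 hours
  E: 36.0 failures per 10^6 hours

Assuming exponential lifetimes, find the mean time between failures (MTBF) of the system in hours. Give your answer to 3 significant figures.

2020

Series of exponential components: λ_sys = Σ λ_i
λ_sys = 0.00000111 + 0.0000478 + 0.000343 + 0.0000679 + 0.0000360 = 4.9581e-04 /h
MTBF = 1 / λ_sys = 2020 h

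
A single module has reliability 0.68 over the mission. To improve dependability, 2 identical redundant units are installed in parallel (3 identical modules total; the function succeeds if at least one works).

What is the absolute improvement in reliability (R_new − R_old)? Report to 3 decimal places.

R_before = 0.68
R_after = 1 − (1 − 0.68)^3 = 0.967
ΔR = 0.967 − 0.68 = 0.287

0.287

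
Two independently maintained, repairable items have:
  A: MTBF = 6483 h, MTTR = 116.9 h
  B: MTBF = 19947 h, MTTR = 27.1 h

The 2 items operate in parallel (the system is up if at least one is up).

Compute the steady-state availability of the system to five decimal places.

A(A) = MTBF/(MTBF+MTTR) = 6483/(6483+116.9) = 0.982288
A(B) = MTBF/(MTBF+MTTR) = 19947/(19947+27.1) = 0.998643
Parallel availability: 1 − (1 − 0.982288)(1 − 0.998643) = 0.99998

0.99998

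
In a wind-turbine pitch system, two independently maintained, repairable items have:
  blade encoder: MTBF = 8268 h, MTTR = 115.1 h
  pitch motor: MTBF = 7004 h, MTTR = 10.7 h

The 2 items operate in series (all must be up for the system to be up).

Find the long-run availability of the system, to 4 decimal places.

A(blade encoder) = MTBF/(MTBF+MTTR) = 8268/(8268+115.1) = 0.986270
A(pitch motor) = MTBF/(MTBF+MTTR) = 7004/(7004+10.7) = 0.998475
Series availability: 0.986270 × 0.998475 = 0.9848

0.9848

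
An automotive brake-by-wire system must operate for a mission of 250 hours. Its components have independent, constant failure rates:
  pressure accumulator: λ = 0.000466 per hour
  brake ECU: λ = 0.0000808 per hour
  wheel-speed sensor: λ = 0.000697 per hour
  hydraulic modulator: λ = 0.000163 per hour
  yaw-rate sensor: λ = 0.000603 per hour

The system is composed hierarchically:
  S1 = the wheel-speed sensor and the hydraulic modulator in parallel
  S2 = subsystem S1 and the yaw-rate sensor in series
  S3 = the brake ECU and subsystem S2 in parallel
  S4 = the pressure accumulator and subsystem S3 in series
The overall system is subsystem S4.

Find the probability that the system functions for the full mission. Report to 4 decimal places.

0.8874

R(pressure accumulator) = exp(−0.000466 × 250) = 0.890030
R(brake ECU) = exp(−0.0000808 × 250) = 0.980003
R(wheel-speed sensor) = exp(−0.000697 × 250) = 0.840087
R(hydraulic modulator) = exp(−0.000163 × 250) = 0.960069
R(yaw-rate sensor) = exp(−0.000603 × 250) = 0.860063
Parallel (wheel-speed sensor and hydraulic modulator): 1 − (1 − 0.840087)(1 − 0.960069) = 0.993615
Series ([0.993615] and yaw-rate sensor): 0.993615 × 0.860063 = 0.854571
Parallel (brake ECU and [0.854571]): 1 − (1 − 0.980003)(1 − 0.854571) = 0.997092
Series (pressure accumulator and [0.997092]): 0.890030 × 0.997092 = 0.8874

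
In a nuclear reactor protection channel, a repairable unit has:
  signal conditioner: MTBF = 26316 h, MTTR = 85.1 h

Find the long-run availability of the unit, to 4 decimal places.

A(signal conditioner) = MTBF/(MTBF+MTTR) = 26316/(26316+85.1) = 0.9968

0.9968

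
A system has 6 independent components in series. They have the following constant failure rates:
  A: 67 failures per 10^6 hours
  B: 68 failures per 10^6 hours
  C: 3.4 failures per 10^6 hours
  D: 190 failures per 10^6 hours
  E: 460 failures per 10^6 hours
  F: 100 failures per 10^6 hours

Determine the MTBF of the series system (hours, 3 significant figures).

1130

Series of exponential components: λ_sys = Σ λ_i
λ_sys = 0.000067 + 0.000068 + 0.0000034 + 0.00019 + 0.00046 + 0.00010 = 8.8840e-04 /h
MTBF = 1 / λ_sys = 1130 h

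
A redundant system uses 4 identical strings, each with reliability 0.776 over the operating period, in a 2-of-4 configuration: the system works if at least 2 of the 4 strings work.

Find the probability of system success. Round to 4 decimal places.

R = Σ_{i=2}^{4} C(4,i) p^i (1−p)^{4−i} with p = 0.776
C(4,2)·0.776^2·0.224^2 = 0.181289
C(4,3)·0.776^3·0.224^1 = 0.418691
C(4,4)·0.776^4·0.224^0 = 0.362616
Sum = 0.9626

0.9626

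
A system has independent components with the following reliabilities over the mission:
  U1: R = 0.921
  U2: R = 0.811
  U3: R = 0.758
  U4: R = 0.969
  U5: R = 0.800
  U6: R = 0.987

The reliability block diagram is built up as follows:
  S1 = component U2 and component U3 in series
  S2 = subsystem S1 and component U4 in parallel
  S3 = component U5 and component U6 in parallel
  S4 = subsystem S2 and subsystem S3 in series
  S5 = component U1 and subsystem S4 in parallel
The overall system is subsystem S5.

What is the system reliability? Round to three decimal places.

0.999

Series (U2 and U3): 0.81100 × 0.75800 = 0.61474
Parallel ([0.61474] and U4): 1 − (1 − 0.61474)(1 − 0.96900) = 0.98806
Parallel (U5 and U6): 1 − (1 − 0.80000)(1 − 0.98700) = 0.99740
Series ([0.98806] and [0.99740]): 0.98806 × 0.99740 = 0.98549
Parallel (U1 and [0.98549]): 1 − (1 − 0.92100)(1 − 0.98549) = 0.999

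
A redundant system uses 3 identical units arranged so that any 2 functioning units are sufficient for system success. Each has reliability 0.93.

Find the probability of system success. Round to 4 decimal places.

R = Σ_{i=2}^{3} C(3,i) p^i (1−p)^{3−i} with p = 0.93
C(3,2)·0.93^2·0.07^1 = 0.181629
C(3,3)·0.93^3·0.07^0 = 0.804357
Sum = 0.9860

0.9860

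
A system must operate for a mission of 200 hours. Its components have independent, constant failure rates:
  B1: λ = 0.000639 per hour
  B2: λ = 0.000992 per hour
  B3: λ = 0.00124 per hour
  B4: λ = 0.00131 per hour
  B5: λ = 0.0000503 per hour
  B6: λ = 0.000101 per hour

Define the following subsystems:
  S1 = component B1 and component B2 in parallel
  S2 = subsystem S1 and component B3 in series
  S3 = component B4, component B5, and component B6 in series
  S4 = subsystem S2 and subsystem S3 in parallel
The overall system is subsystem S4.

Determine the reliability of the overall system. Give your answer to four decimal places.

R(B1) = exp(−0.000639 × 200) = 0.880029
R(B2) = exp(−0.000992 × 200) = 0.820042
R(B3) = exp(−0.00124 × 200) = 0.780360
R(B4) = exp(−0.00131 × 200) = 0.769511
R(B5) = exp(−0.0000503 × 200) = 0.989990
R(B6) = exp(−0.000101 × 200) = 0.980003
Parallel (B1 and B2): 1 − (1 − 0.880029)(1 − 0.820042) = 0.978410
Series ([0.978410] and B3): 0.978410 × 0.780360 = 0.763512
Series (B4, B5, and B6): 0.769511 × 0.989990 × 0.980003 = 0.746574
Parallel ([0.763512] and [0.746574]): 1 − (1 − 0.763512)(1 − 0.746574) = 0.9401

0.9401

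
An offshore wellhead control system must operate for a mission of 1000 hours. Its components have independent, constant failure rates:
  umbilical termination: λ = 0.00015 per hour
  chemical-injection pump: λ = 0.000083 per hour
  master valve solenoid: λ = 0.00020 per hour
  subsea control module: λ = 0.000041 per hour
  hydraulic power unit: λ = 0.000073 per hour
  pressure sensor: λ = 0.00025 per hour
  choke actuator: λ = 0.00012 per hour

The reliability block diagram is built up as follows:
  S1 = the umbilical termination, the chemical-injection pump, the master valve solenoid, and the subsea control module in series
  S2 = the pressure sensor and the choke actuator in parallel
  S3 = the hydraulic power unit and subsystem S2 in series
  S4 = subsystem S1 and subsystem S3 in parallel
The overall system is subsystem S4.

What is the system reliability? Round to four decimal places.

0.9646

R(umbilical termination) = exp(−0.00015 × 1000) = 0.860708
R(chemical-injection pump) = exp(−0.000083 × 1000) = 0.920351
R(master valve solenoid) = exp(−0.00020 × 1000) = 0.818731
R(subsea control module) = exp(−0.000041 × 1000) = 0.959829
R(hydraulic power unit) = exp(−0.000073 × 1000) = 0.929601
R(pressure sensor) = exp(−0.00025 × 1000) = 0.778801
R(choke actuator) = exp(−0.00012 × 1000) = 0.886920
Series (umbilical termination, chemical-injection pump, master valve solenoid, and subsea control module): 0.860708 × 0.920351 × 0.818731 × 0.959829 = 0.622507
Parallel (pressure sensor and choke actuator): 1 − (1 − 0.778801)(1 − 0.886920) = 0.974987
Series (hydraulic power unit and [0.974987]): 0.929601 × 0.974987 = 0.906349
Parallel ([0.622507] and [0.906349]): 1 − (1 − 0.622507)(1 − 0.906349) = 0.9646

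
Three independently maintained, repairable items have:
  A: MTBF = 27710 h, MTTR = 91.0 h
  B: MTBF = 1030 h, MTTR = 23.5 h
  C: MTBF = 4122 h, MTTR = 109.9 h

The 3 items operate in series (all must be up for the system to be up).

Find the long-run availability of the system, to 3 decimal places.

A(A) = MTBF/(MTBF+MTTR) = 27710/(27710+91.0) = 0.996727
A(B) = MTBF/(MTBF+MTTR) = 1030/(1030+23.5) = 0.977693
A(C) = MTBF/(MTBF+MTTR) = 4122/(4122+109.9) = 0.974031
Series availability: 0.996727 × 0.977693 × 0.974031 = 0.949

0.949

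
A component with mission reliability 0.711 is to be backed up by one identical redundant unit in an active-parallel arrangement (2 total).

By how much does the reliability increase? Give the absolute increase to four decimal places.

0.2055

R_before = 0.711
R_after = 1 − (1 − 0.711)^2 = 0.9165
ΔR = 0.9165 − 0.711 = 0.2055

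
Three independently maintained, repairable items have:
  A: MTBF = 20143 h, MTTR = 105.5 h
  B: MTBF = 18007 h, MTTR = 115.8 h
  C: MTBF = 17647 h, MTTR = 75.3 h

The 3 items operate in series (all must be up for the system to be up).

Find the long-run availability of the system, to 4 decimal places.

A(A) = MTBF/(MTBF+MTTR) = 20143/(20143+105.5) = 0.994790
A(B) = MTBF/(MTBF+MTTR) = 18007/(18007+115.8) = 0.993610
A(C) = MTBF/(MTBF+MTTR) = 17647/(17647+75.3) = 0.995751
Series availability: 0.994790 × 0.993610 × 0.995751 = 0.9842

0.9842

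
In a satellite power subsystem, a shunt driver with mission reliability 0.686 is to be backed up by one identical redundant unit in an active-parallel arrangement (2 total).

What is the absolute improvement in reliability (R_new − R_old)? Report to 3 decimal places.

0.215

R_before = 0.686
R_after = 1 − (1 − 0.686)^2 = 0.901
ΔR = 0.901 − 0.686 = 0.215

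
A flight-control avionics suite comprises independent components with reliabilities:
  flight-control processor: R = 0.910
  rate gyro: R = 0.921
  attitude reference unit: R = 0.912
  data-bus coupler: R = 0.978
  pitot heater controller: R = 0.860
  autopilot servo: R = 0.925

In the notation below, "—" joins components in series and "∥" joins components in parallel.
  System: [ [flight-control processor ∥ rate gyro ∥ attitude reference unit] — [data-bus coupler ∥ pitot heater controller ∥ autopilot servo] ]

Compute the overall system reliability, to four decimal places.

0.9991

Parallel (flight-control processor, rate gyro, and attitude reference unit): 1 − (1 − 0.910000)(1 − 0.921000)(1 − 0.912000) = 0.999374
Parallel (data-bus coupler, pitot heater controller, and autopilot servo): 1 − (1 − 0.978000)(1 − 0.860000)(1 − 0.925000) = 0.999769
Series ([0.999374] and [0.999769]): 0.999374 × 0.999769 = 0.9991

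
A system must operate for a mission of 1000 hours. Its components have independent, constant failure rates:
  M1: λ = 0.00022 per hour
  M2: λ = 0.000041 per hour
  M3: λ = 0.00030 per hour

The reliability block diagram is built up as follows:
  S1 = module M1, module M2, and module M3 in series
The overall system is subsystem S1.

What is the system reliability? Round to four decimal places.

0.5706

R(M1) = exp(−0.00022 × 1000) = 0.802519
R(M2) = exp(−0.000041 × 1000) = 0.959829
R(M3) = exp(−0.00030 × 1000) = 0.740818
Series (M1, M2, and M3): 0.802519 × 0.959829 × 0.740818 = 0.5706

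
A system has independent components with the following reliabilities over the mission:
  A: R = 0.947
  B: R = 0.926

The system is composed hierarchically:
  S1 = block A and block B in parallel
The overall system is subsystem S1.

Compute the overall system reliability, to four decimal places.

Parallel (A and B): 1 − (1 − 0.947000)(1 − 0.926000) = 0.9961

0.9961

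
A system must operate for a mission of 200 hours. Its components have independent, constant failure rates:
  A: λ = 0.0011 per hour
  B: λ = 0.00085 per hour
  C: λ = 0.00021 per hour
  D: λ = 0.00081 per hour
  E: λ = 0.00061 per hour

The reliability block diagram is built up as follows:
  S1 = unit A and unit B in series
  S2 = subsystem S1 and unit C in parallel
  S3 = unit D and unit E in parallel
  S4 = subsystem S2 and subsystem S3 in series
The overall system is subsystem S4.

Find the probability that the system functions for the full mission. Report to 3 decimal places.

0.970

R(A) = exp(−0.0011 × 200) = 0.80252
R(B) = exp(−0.00085 × 200) = 0.84366
R(C) = exp(−0.00021 × 200) = 0.95887
R(D) = exp(−0.00081 × 200) = 0.85044
R(E) = exp(−0.00061 × 200) = 0.88515
Series (A and B): 0.80252 × 0.84366 = 0.67705
Parallel ([0.67705] and C): 1 − (1 − 0.67705)(1 − 0.95887) = 0.98672
Parallel (D and E): 1 − (1 − 0.85044)(1 − 0.88515) = 0.98282
Series ([0.98672] and [0.98282]): 0.98672 × 0.98282 = 0.970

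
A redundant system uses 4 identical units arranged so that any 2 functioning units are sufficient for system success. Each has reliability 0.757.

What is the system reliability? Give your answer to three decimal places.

R = Σ_{i=2}^{4} C(4,i) p^i (1−p)^{4−i} with p = 0.757
C(4,2)·0.757^2·0.243^2 = 0.20303
C(4,3)·0.757^3·0.243^1 = 0.42165
C(4,4)·0.757^4·0.243^0 = 0.32839
Sum = 0.953

0.953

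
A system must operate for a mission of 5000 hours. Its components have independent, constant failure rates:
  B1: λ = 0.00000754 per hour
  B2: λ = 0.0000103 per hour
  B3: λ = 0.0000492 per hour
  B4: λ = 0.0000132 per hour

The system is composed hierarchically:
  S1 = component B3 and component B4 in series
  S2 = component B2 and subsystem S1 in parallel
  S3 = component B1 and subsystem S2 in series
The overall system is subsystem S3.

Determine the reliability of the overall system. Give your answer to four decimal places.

0.9500

R(B1) = exp(−0.00000754 × 5000) = 0.963002
R(B2) = exp(−0.0000103 × 5000) = 0.949804
R(B3) = exp(−0.0000492 × 5000) = 0.781922
R(B4) = exp(−0.0000132 × 5000) = 0.936131
Series (B3 and B4): 0.781922 × 0.936131 = 0.731981
Parallel (B2 and [0.731981]): 1 − (1 − 0.949804)(1 − 0.731981) = 0.986547
Series (B1 and [0.986547]): 0.963002 × 0.986547 = 0.9500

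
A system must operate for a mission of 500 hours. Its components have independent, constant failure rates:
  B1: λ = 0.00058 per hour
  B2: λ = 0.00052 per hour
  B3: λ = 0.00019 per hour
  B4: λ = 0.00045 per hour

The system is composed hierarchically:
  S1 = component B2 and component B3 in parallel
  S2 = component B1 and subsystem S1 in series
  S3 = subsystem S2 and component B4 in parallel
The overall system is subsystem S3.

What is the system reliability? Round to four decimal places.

0.9462

R(B1) = exp(−0.00058 × 500) = 0.748264
R(B2) = exp(−0.00052 × 500) = 0.771052
R(B3) = exp(−0.00019 × 500) = 0.909373
R(B4) = exp(−0.00045 × 500) = 0.798516
Parallel (B2 and B3): 1 − (1 − 0.771052)(1 − 0.909373) = 0.979251
Series (B1 and [0.979251]): 0.748264 × 0.979251 = 0.732738
Parallel ([0.732738] and B4): 1 − (1 − 0.732738)(1 − 0.798516) = 0.9462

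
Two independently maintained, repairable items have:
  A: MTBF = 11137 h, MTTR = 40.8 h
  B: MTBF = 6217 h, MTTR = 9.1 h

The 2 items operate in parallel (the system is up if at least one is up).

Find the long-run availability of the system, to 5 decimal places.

0.99999

A(A) = MTBF/(MTBF+MTTR) = 11137/(11137+40.8) = 0.996350
A(B) = MTBF/(MTBF+MTTR) = 6217/(6217+9.1) = 0.998538
Parallel availability: 1 − (1 − 0.996350)(1 − 0.998538) = 0.99999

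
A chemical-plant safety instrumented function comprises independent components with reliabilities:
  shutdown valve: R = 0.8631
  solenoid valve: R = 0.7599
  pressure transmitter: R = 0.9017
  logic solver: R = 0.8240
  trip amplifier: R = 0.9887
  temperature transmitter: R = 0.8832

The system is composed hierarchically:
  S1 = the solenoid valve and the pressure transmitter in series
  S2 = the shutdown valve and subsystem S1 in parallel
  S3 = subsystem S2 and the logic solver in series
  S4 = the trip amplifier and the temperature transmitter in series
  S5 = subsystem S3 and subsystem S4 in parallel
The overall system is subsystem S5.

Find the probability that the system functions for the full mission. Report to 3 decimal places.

Series (solenoid valve and pressure transmitter): 0.75990 × 0.90170 = 0.68520
Parallel (shutdown valve and [0.68520]): 1 − (1 − 0.86310)(1 − 0.68520) = 0.95690
Series ([0.95690] and logic solver): 0.95690 × 0.82400 = 0.78849
Series (trip amplifier and temperature transmitter): 0.98870 × 0.88320 = 0.87322
Parallel ([0.78849] and [0.87322]): 1 − (1 − 0.78849)(1 − 0.87322) = 0.973

0.973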